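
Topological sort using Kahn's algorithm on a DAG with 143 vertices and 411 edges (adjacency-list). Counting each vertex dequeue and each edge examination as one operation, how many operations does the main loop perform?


Kahn's algorithm:
  1. Compute in-degrees: O(V + E)
  2. Process queue: each vertex dequeued once (O(V))
     each edge examined once (O(E))
Total = V + E = 143 + 411 = 554


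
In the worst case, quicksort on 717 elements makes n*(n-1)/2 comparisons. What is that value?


Sum of comparisons per partition:
716 + 715 + ... + 1 + 0
= 717 * (717 - 1) / 2
= 717 * 716 / 2
= 256686


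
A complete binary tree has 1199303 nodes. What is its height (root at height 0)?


In a complete binary tree, level k holds nodes 2^k .. 2^(k+1)-1 (1-indexed).
Height = floor(log2(n)) = floor(log2(1199303)) = 20
Check: 2^20 = 1048576 <= 1199303 < 2097152 = 2^21


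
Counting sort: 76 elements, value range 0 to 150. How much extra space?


n = 76 (output array)
k = 151 (count array for 151 distinct values)
Extra space = 76 + 151 = 227


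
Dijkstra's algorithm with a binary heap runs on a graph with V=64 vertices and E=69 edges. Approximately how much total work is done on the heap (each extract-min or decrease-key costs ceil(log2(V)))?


Dijkstra with a binary heap: each vertex is extracted once, each edge may relax once.
Each heap operation costs O(log V).
V + E = 64 + 69 = 133
ceil(log2(64)) = 6 (since 2^5 = 32 < 64 <= 64 = 2^6)
Total heap work = (V+E) * ceil(log2(V)) = 133 * 6 = 798


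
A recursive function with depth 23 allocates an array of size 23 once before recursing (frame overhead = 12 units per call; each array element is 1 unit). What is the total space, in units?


Array allocation: 23 units (allocated once)
Stack frames: 23 deep * 12 per frame = 276 units
Total = 23 + 276 = 299


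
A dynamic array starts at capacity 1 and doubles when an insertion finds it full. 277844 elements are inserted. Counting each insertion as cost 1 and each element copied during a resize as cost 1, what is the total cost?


n = 277844
Insertion costs: 277844
Resizes copy 1, 2, 4, ... up to the largest power of 2 that is <= n-1 = 277843, i.e. 262144.
Copy costs = 1 + 2 + 4 + 8 + 16 + 32 + 64 + 128 + 256 + 512 + 1024 + 2048 + 4096 + 8192 + 16384 + 32768 + 65536 + 131072 + 262144 = 524287
Total = 277844 + 524287 = 802131


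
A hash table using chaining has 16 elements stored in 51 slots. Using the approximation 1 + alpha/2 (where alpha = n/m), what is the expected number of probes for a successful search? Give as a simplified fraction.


Load factor alpha = n/m = 16/51
Expected probes = 1 + alpha/2 = 1 + 16/(2*51)
= 1 + 16/102
= 102/102 + 16/102
= 118/102
Simplify: 59/51


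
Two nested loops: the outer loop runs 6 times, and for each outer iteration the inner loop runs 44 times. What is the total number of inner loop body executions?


Outer loop: 6 iterations
Inner loop: 44 iterations per outer iteration
Total = 6 * 44 = 264


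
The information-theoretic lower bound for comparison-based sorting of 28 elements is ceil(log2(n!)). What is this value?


A binary decision tree of height h has at most 2^h leaves and needs at least n! of them, so h >= ceil(log2(n!)).
Compute 28! as a running product:
  x2 = 2, x3 = 6, x4 = 24, x5 = 120
  x6 = 720, x7 = 5040, x8 = 40320, x9 = 362880
  x10 = 3628800, x11 = 39916800, x12 = 479001600, x13 = 6227020800
  x14 = 87178291200, x15 = 1307674368000, x16 = 20922789888000, x17 = 355687428096000
  x18 = 6402373705728000, x19 = 121645100408832000, x20 = 2432902008176640000, x21 = 51090942171709440000
  x22 = 1124000727777607680000, x23 = 25852016738884976640000, x24 = 620448401733239439360000, x25 = 15511210043330985984000000
  x26 = 403291461126605635584000000, x27 = 10888869450418352160768000000, x28 = 304888344611713860501504000000
28! = 304888344611713860501504000000
Bracket between powers of 2:
  2^97 = 158456325028528675187087900672 < 304888344611713860501504000000 <= 316912650057057350374175801344 = 2^98
So ceil(log2(28!)) = 98


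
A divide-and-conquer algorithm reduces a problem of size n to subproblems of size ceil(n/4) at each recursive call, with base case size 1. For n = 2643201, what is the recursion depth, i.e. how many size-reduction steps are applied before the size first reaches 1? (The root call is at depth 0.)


Each step divides the size by 4 (rounding up); after k steps the size is ceil(n/4^k), which equals 1 exactly when 4^k >= n.
So the depth is the smallest k with 4^k >= 2643201, i.e. ceil(log_4(2643201)).
4^10 = 1048576 < 2643201 <= 4194304 = 4^11
Recursion depth = 11


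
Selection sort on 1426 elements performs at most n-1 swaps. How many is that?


Each of the 1425 passes places one element in its final position.
Pass 1: swap minimum into position 0
Pass 2: swap minimum of remaining into position 1
...
Pass 1425: last two elements, one swap
Maximum swaps = 1426 - 1 = 1425


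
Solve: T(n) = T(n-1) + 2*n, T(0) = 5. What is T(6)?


Expanding the recurrence:
T(6) = T(5) + 2*6
       = T(4) + 2*5 + 2*6
       ...
       = T(0) + 2*(1 + 2 + ... + 6)
       = 5 + 2 * 6*7/2
       = 5 + 2 * 21
       = 5 + 42 = 47


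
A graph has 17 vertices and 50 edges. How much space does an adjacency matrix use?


Adjacency matrix: V x V grid of entries
Space = V^2 = 17^2 = 17 * 17 = 289


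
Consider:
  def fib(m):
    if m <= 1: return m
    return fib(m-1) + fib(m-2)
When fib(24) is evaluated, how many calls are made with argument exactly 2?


Let N(m) = number of times fib(m) is called while evaluating fib(24).
N(24) = 1 (the initial call).
N(23) = 1 (only fib(24) calls it).
For 1 <= m <= 22: fib(m) is called by fib(m+1) and fib(m+2), so
  N(m) = N(m+1) + N(m+2).
fib(0) is called only by fib(2), so N(0) = N(2).
Walk down from m=24:
  N(24)=1, N(23)=1, N(22)=2, N(21)=3, N(20)=5, N(19)=8, N(18)=13, N(17)=21, N(16)=34, N(15)=55, N(14)=89, N(13)=144, N(12)=233, N(11)=377, N(10)=610, N(9)=987, N(8)=1597, N(7)=2584, N(6)=4181, N(5)=6765, N(4)=10946, N(3)=17711, N(2)=28657
N(2) = 28657


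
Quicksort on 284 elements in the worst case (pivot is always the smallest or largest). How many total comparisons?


In the worst case, each partition step picks the worst pivot:
  Partition 1: 283 comparisons (n-1 elements to compare)
  Partition 2: 282 comparisons
  Partition 3: 281 comparisons
  Partition 4: 280 comparisons
  Partition 5: 279 comparisons
  ...
  Last partition: 0 comparisons
Total = (n-1) + (n-2) + ... + 1 + 0 = n*(n-1)/2
= 284*283/2 = 40186


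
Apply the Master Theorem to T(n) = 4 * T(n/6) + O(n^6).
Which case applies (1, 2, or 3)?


The Master Theorem: T(n) = a*T(n/b) + O(n^c)
  a = 4, b = 6, c = 6
log_b(a) = log_6(4) ~ 0.774
Compare b^c with a: 6^6 = 46656 > 4, so c > log_b(a).
Since c > log_b(a), Case 3 applies.
T(n) = O(n^6)
Master Theorem case = 3


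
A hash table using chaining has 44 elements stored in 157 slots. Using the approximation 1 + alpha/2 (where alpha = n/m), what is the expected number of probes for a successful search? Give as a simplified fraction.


Load factor alpha = n/m = 44/157
Expected probes = 1 + alpha/2 = 1 + 44/(2*157)
= 1 + 44/314
= 314/314 + 44/314
= 358/314
Simplify: 179/157


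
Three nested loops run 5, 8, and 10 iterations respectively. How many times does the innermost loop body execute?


Loop 1 (outermost): 5 iterations
Loop 2 (middle): 8 iterations per outer
Loop 3 (innermost): 10 iterations per middle
Total = 5 * 8 * 10 = 400


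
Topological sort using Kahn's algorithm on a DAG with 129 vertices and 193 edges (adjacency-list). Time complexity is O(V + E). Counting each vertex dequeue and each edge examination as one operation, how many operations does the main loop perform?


Kahn's algorithm:
  1. Compute in-degrees: O(V + E)
  2. Process queue: each vertex dequeued once (O(V))
     each edge examined once (O(E))
Total = V + E = 129 + 193 = 322


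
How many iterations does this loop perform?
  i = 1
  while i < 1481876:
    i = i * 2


The loop variable doubles each iteration:
i = 1 -> 2 -> 4 -> 8 -> 16 -> 32 -> 64 -> 128 -> 256 -> 512 -> 1024 -> 2048 -> 4096 -> 8192 -> 16384 -> 32768 -> 65536 -> 131072 -> 262144 -> 524288 -> 1048576 -> 2097152 (stop, 2097152 >= 1481876)
Number of doublings = ceil(log2(1481876)) = 21


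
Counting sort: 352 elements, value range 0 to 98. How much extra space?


n = 352 (output array)
k = 99 (count array for 99 distinct values)
Extra space = 352 + 99 = 451


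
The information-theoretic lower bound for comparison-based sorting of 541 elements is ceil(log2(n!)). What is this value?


A binary decision tree of height h has at most 2^h leaves and needs at least n! of them, so h >= ceil(log2(n!)).
541! is far too large to multiply out, so use Stirling's series:
  ln(n!) ~ n ln n - n + (1/2) ln(2 pi n) + 1/(12n)  (error below 1/(360 n^3), negligible here)
  ln(541) = 6.2934193
  n ln n = 541 * 6.2934193 = 3404.7398
  (1/2) ln(2 pi * 541) = (1/2) ln(3399.2033) = 4.0656
  1/(12*541) = 0.0002
  ln(541!) ~ 3404.7398 - 541 + 4.0656 + 0.0002 = 2867.8056
Convert to base 2: log2(541!) = 2867.8056 / ln 2 = 2867.8056 / 0.69314718 = 4137.3689
ceil(4137.3689) = 4138


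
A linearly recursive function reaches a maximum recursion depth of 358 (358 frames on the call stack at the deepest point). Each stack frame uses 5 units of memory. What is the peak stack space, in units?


Maximum recursion depth = 358 frames
Memory per frame = 5 units
Total stack space = depth * frame_size
= 358 * 5 = 1790


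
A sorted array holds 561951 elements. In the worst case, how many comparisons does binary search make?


Halving sequence: 561951 -> 280975 -> 140487 -> 70243 -> 35121 -> 17560 -> 8780 -> 4390 -> 2195 -> 1097 -> 548 -> 274 -> 137 -> 68 -> 34 -> 17 -> 8 -> 4 -> 2 -> 1
Number of halvings = 19
Max comparisons = 19 + 1 = 20


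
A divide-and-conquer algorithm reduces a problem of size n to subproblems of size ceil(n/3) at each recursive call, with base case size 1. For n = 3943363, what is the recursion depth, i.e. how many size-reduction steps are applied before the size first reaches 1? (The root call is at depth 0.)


Each step divides the size by 3 (rounding up); after k steps the size is ceil(n/3^k), which equals 1 exactly when 3^k >= n.
So the depth is the smallest k with 3^k >= 3943363, i.e. ceil(log_3(3943363)).
3^13 = 1594323 < 3943363 <= 4782969 = 3^14
Recursion depth = 14


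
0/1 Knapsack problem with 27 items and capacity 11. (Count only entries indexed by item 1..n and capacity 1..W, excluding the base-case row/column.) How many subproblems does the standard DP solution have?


The DP table is indexed by (item, capacity).
Rows: 27 items
Columns: 11 capacity values (1 to W)
Total subproblems = 27 * 11 = 297


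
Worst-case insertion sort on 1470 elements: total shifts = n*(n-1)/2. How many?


Sum of shifts = 1 + 2 + 3 + ... + 1469
= 1470 * 1469 / 2
= 2159430 / 2
= 1079715


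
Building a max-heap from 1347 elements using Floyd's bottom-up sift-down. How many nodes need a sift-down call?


In a heap of 1347 elements (0-indexed array):
  Last element index: 1346
  Parent of last element: floor((1346 - 1) / 2) = 672
  Internal nodes: indices 0 to 672
  Count = floor(1347/2) = 673


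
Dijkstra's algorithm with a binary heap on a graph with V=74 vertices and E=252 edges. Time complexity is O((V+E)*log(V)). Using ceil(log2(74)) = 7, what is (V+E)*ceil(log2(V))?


Dijkstra with a binary heap: each vertex is extracted once, each edge may relax once.
Each heap operation costs O(log V).
V + E = 74 + 252 = 326
ceil(log2(74)) = 7 (since 2^6 = 64 < 74 <= 128 = 2^7)
Total heap work = (V+E) * ceil(log2(V)) = 326 * 7 = 2282


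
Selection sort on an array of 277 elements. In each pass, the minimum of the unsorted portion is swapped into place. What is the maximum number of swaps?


Selection sort performs one swap per pass:
  Pass 1: find min in positions 0 to 276, swap with position 0
  Pass 2: find min in positions 1 to 276, swap with position 1
  Pass 3: find min in positions 2 to 276, swap with position 2
  Pass 4: find min in positions 3 to 276, swap with position 3
  Pass 5: find min in positions 4 to 276, swap with position 4
  ... (271 more passes)
Total passes (and swaps) = n - 1 = 277 - 1 = 276


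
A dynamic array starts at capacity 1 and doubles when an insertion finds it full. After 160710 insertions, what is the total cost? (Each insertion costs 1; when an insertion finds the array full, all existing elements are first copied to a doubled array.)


Insertion cost: 160710 (one per element)
Resizes occur just before inserting elements 2, 3, 5, 9, ...
Elements copied at each resize: 1 + 2 + 4 + 8 + 16 + 32 + 64 + 128 + 256 + 512 + 1024 + 2048 + 4096 + 8192 + 16384 + 32768 + 65536 + 131072
Sum of copies = 262143 (geometric series: 2^k - 1)
Total = 160710 + 262143 = 422853


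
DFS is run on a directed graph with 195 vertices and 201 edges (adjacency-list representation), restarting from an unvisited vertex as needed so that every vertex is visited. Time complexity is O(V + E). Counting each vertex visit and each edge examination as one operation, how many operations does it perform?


A full DFS traversal processes each vertex exactly once (push/pop on stack).
Each directed edge is examined once.
V = 195, E = 201
V + E = 396


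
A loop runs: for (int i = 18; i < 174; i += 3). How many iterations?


Loop starts at i = 18, increments by 3, stops when i >= 174.
Number of iterations = ceil((174 - 18) / 3)
= ceil(156 / 3)
= 52


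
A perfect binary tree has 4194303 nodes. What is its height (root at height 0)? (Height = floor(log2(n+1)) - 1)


For a perfect binary tree of height h: n = 2^(h+1) - 1, so h = log2(n+1) - 1.
  n + 1 = 4194304 = 2^22
  log2(4194304) = 22
  height = 22 - 1 = 21


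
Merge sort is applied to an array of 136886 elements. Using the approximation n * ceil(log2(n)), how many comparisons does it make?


Merge sort divides the array into halves recursively.
Number of levels = ceil(log2(136886)) = 18
At each level, approximately n = 136886 comparisons are needed for merging.
Total comparisons ~ n * ceil(log2(n)) = 136886 * 18 = 2463948


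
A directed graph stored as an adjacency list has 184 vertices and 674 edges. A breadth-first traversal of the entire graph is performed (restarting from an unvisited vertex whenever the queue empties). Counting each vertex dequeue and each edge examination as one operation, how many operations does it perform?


A full BFS traversal dequeues each vertex once and examines each edge once.
Vertex visits: 184
Edge visits: 674
V + E = 184 + 674 = 858


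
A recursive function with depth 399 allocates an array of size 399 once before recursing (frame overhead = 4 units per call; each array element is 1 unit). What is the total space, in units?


Array allocation: 399 units (allocated once)
Stack frames: 399 deep * 4 per frame = 1596 units
Total = 399 + 1596 = 1995


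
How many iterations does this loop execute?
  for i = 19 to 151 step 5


The loop variable i takes values starting at 19 and increments by 5 each iteration.
Sequence: i = 19, 24, 29, 34, 39, 44, 49, 54, 59, ...
The upper bound 151 is inclusive, so the count is floor((last - first) / step) + 1:
floor((151 - 19) / 5) + 1 = floor(132/5) + 1 = 26 + 1 = 27


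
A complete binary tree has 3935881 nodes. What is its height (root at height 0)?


In a complete binary tree, level k holds nodes 2^k .. 2^(k+1)-1 (1-indexed).
Height = floor(log2(n)) = floor(log2(3935881)) = 21
Check: 2^21 = 2097152 <= 3935881 < 4194304 = 2^22


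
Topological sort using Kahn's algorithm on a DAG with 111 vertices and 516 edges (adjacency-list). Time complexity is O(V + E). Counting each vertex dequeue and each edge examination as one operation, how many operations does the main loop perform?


Kahn's algorithm:
  1. Compute in-degrees: O(V + E)
  2. Process queue: each vertex dequeued once (O(V))
     each edge examined once (O(E))
Total = V + E = 111 + 516 = 627


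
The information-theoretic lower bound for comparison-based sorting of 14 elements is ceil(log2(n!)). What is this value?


A binary decision tree of height h has at most 2^h leaves and needs at least n! of them, so h >= ceil(log2(n!)).
Compute 14! as a running product:
  x2 = 2, x3 = 6, x4 = 24, x5 = 120
  x6 = 720, x7 = 5040, x8 = 40320, x9 = 362880
  x10 = 3628800, x11 = 39916800, x12 = 479001600, x13 = 6227020800
  x14 = 87178291200
14! = 87178291200
Bracket between powers of 2:
  2^36 = 68719476736 < 87178291200 <= 137438953472 = 2^37
So ceil(log2(14!)) = 37


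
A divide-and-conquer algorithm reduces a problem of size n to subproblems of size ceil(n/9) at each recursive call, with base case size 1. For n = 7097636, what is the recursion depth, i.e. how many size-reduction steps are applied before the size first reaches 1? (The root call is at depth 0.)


Each step divides the size by 9 (rounding up); after k steps the size is ceil(n/9^k), which equals 1 exactly when 9^k >= n.
So the depth is the smallest k with 9^k >= 7097636, i.e. ceil(log_9(7097636)).
9^7 = 4782969 < 7097636 <= 43046721 = 9^8
Recursion depth = 8


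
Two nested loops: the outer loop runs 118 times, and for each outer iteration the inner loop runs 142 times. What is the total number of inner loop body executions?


Outer loop: 118 iterations
Inner loop: 142 iterations per outer iteration
Total = 118 * 142 = 16756


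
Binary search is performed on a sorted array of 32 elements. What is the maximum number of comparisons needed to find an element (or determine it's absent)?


Binary search halves the search space each comparison:
  Step 1: search space = 32 -> 16
  Step 2: search space = 16 -> 8
  Step 3: search space = 8 -> 4
  Step 4: search space = 4 -> 2
  Step 5: search space = 2 -> 1
  Step 6: search space = 1 (final check)
Maximum comparisons = floor(log2(32)) + 1 = 5 + 1 = 6


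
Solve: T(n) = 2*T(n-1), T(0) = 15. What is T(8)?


Unrolling:
T(8) = 2*T(7) = 2^2*T(6) = ... = 2^8*T(0)
= 2^8 * 15
= 256 * 15 = 3840


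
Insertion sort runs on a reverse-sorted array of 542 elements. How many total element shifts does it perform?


Sum of shifts = 1 + 2 + 3 + ... + 541
= 542 * 541 / 2
= 293222 / 2
= 146611


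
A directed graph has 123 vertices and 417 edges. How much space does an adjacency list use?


Adjacency list: one list head per vertex + one entry per edge
Vertex heads: 123
Edge entries: 417
Total = 123 + 417 = 540


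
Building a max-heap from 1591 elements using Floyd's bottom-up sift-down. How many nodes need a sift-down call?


In a heap of 1591 elements (0-indexed array):
  Last element index: 1590
  Parent of last element: floor((1590 - 1) / 2) = 794
  Internal nodes: indices 0 to 794
  Count = floor(1591/2) = 795


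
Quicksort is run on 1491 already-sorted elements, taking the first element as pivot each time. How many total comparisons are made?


Sum of comparisons per partition:
1490 + 1489 + ... + 1 + 0
= 1491 * (1491 - 1) / 2
= 1491 * 1490 / 2
= 1110795


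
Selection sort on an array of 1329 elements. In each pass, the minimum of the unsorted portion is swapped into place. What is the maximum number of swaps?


Selection sort performs one swap per pass:
  Pass 1: find min in positions 0 to 1328, swap with position 0
  Pass 2: find min in positions 1 to 1328, swap with position 1
  Pass 3: find min in positions 2 to 1328, swap with position 2
  Pass 4: find min in positions 3 to 1328, swap with position 3
  Pass 5: find min in positions 4 to 1328, swap with position 4
  ... (1323 more passes)
Total passes (and swaps) = n - 1 = 1329 - 1 = 1328


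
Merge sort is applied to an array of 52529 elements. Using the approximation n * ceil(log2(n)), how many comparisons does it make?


Merge sort divides the array into halves recursively.
Number of levels = ceil(log2(52529)) = 16
At each level, approximately n = 52529 comparisons are needed for merging.
Total comparisons ~ n * ceil(log2(n)) = 52529 * 16 = 840464


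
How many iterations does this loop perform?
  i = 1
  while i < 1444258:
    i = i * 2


The loop variable doubles each iteration:
i = 1 -> 2 -> 4 -> 8 -> 16 -> 32 -> 64 -> 128 -> 256 -> 512 -> 1024 -> 2048 -> 4096 -> 8192 -> 16384 -> 32768 -> 65536 -> 131072 -> 262144 -> 524288 -> 1048576 -> 2097152 (stop, 2097152 >= 1444258)
Number of doublings = ceil(log2(1444258)) = 21


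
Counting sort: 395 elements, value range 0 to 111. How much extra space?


n = 395 (output array)
k = 112 (count array for 112 distinct values)
Extra space = 395 + 112 = 507


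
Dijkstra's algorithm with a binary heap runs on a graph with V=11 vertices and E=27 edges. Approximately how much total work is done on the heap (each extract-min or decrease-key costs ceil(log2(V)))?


Dijkstra with a binary heap: each vertex is extracted once, each edge may relax once.
Each heap operation costs O(log V).
V + E = 11 + 27 = 38
ceil(log2(11)) = 4 (since 2^3 = 8 < 11 <= 16 = 2^4)
Total heap work = (V+E) * ceil(log2(V)) = 38 * 4 = 152


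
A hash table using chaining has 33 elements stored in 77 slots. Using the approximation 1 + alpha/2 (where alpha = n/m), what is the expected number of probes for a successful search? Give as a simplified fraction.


Load factor alpha = n/m = 33/77
Expected probes = 1 + alpha/2 = 1 + 33/(2*77)
= 1 + 33/154
= 154/154 + 33/154
= 187/154
Simplify: 17/14


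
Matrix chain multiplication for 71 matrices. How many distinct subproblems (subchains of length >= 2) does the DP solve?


Subproblems are indexed by (i, j) where i < j.
Number of such pairs = n*(n-1)/2
= 71 * 70 / 2
= 2485


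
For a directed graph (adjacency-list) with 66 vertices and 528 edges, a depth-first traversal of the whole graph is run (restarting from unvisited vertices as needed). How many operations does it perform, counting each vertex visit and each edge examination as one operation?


A full DFS traversal visits each vertex once and examines each edge once.
V = 66
E = 528
Sum = 66 + 528 = 594


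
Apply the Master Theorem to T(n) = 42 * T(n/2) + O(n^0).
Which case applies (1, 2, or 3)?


The Master Theorem: T(n) = a*T(n/b) + O(n^c)
  a = 42, b = 2, c = 0
log_b(a) = log_2(42) ~ 5.392
Compare b^c with a: 2^0 = 1 < 42, so c < log_b(a).
Since c < log_b(a), Case 1 applies.
T(n) = O(n^(log_2 42)) ~ O(n^5.392)
Master Theorem case = 1


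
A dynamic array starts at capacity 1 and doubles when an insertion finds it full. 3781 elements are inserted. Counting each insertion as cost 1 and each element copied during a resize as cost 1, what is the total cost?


n = 3781
Insertion costs: 3781
Resizes copy 1, 2, 4, ... up to the largest power of 2 that is <= n-1 = 3780, i.e. 2048.
Copy costs = 1 + 2 + 4 + 8 + 16 + 32 + 64 + 128 + 256 + 512 + 1024 + 2048 = 4095
Total = 3781 + 4095 = 7876


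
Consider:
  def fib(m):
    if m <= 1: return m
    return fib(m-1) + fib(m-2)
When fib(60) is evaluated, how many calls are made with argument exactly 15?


Let N(m) = number of times fib(m) is called while evaluating fib(60).
N(60) = 1 (the initial call).
N(59) = 1 (only fib(60) calls it).
For 1 <= m <= 58: fib(m) is called by fib(m+1) and fib(m+2), so
  N(m) = N(m+1) + N(m+2).
fib(0) is called only by fib(2), so N(0) = N(2).
Walk down from m=60:
  N(60)=1, N(59)=1, N(58)=2, N(57)=3, N(56)=5, N(55)=8, N(54)=13, N(53)=21, N(52)=34, N(51)=55, N(50)=89, N(49)=144, N(48)=233, N(47)=377, N(46)=610, N(45)=987, N(44)=1597, N(43)=2584, N(42)=4181, N(41)=6765, N(40)=10946, N(39)=17711, N(38)=28657, N(37)=46368, N(36)=75025, N(35)=121393, N(34)=196418, N(33)=317811, N(32)=514229, N(31)=832040, N(30)=1346269, N(29)=2178309, N(28)=3524578, N(27)=5702887, N(26)=9227465, N(25)=14930352, N(24)=24157817, N(23)=39088169, N(22)=63245986, N(21)=102334155, N(20)=165580141, N(19)=267914296, N(18)=433494437, N(17)=701408733, N(16)=1134903170, N(15)=1836311903
N(15) = 1836311903


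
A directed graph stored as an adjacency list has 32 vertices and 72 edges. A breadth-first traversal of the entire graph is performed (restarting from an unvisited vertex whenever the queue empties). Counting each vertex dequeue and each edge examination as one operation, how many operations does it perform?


A full BFS traversal dequeues each vertex once and examines each edge once.
Vertex visits: 32
Edge visits: 72
V + E = 32 + 72 = 104


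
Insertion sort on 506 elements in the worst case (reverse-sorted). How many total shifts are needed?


In the worst case (reverse-sorted), each element shifts past all previous:
  Element 1: 1 shifts
  Element 2: 2 shifts
  Element 3: 3 shifts
  Element 4: 4 shifts
  Element 5: 5 shifts
  ...
  Element 505: 505 shifts
Total = 1 + 2 + ... + 505
= 506*(506-1)/2 = 127765


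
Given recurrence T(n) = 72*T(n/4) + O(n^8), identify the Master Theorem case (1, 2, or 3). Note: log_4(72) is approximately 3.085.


Master Theorem parameters: a=72, b=4, c=8
log_b(a) = 3.085
Compare b^c with a: 4^8 = 65536 > 72, so c > log_b(a).
Comparing c=8 vs log_b(a)=3.085:
8 > 3.085 => Case 3
Result: T(n) = O(n^8)
Master Theorem case = 3


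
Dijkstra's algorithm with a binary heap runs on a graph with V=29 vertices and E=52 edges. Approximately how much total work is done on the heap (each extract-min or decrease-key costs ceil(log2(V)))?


Dijkstra with a binary heap: each vertex is extracted once, each edge may relax once.
Each heap operation costs O(log V).
V + E = 29 + 52 = 81
ceil(log2(29)) = 5 (since 2^4 = 16 < 29 <= 32 = 2^5)
Total heap work = (V+E) * ceil(log2(V)) = 81 * 5 = 405


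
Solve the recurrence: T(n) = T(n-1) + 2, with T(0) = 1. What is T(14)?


Unrolling the recurrence:
T(14) = T(13) + 2
       = T(12) + 2 + 2
       = T(11) + 2*3
       ...
       = T(0) + 2*14
       = 1 + 28 = 29


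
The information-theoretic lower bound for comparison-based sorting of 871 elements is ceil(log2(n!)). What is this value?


A binary decision tree of height h has at most 2^h leaves and needs at least n! of them, so h >= ceil(log2(n!)).
871! is far too large to multiply out, so use Stirling's series:
  ln(n!) ~ n ln n - n + (1/2) ln(2 pi n) + 1/(12n)  (error below 1/(360 n^3), negligible here)
  ln(871) = 6.7696420
  n ln n = 871 * 6.7696420 = 5896.3582
  (1/2) ln(2 pi * 871) = (1/2) ln(5472.6544) = 4.3038
  1/(12*871) = 0.0001
  ln(871!) ~ 5896.3582 - 871 + 4.3038 + 0.0001 = 5029.6621
Convert to base 2: log2(871!) = 5029.6621 / ln 2 = 5029.6621 / 0.69314718 = 7256.2686
ceil(7256.2686) = 7257


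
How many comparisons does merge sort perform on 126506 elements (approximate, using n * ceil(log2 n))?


Recursion depth: ceil(log2(126506)) = 17
Each recursion level merges n = 126506 elements
Total = 126506 * 17 = 2150602


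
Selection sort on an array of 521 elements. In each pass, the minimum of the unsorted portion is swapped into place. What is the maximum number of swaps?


Selection sort performs one swap per pass:
  Pass 1: find min in positions 0 to 520, swap with position 0
  Pass 2: find min in positions 1 to 520, swap with position 1
  Pass 3: find min in positions 2 to 520, swap with position 2
  Pass 4: find min in positions 3 to 520, swap with position 3
  Pass 5: find min in positions 4 to 520, swap with position 4
  ... (515 more passes)
Total passes (and swaps) = n - 1 = 521 - 1 = 520


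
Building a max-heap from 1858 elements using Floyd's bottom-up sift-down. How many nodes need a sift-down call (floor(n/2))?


In a heap of 1858 elements (0-indexed array):
  Last element index: 1857
  Parent of last element: floor((1857 - 1) / 2) = 928
  Internal nodes: indices 0 to 928
  Count = floor(1858/2) = 929


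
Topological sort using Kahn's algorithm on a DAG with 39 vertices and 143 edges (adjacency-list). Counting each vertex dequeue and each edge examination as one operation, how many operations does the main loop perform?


Kahn's algorithm:
  1. Compute in-degrees: O(V + E)
  2. Process queue: each vertex dequeued once (O(V))
     each edge examined once (O(E))
Total = V + E = 39 + 143 = 182


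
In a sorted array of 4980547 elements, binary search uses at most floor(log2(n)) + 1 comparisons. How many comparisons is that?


Halving sequence: 4980547 -> 2490273 -> 1245136 -> 622568 -> 311284 -> 155642 -> 77821 -> 38910 -> 19455 -> 9727 -> 4863 -> 2431 -> 1215 -> 607 -> 303 -> 151 -> 75 -> 37 -> 18 -> 9 -> 4 -> 2 -> 1
Number of halvings = 22
Max comparisons = 22 + 1 = 23


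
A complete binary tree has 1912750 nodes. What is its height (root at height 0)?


In a complete binary tree, level k holds nodes 2^k .. 2^(k+1)-1 (1-indexed).
Height = floor(log2(n)) = floor(log2(1912750)) = 20
Check: 2^20 = 1048576 <= 1912750 < 2097152 = 2^21


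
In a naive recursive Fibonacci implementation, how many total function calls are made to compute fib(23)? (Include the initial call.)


Let C(m) = total calls to evaluate fib(m). Then C(0)=C(1)=1, and
C(m) = 1 + C(m-1) + C(m-2) for m >= 2.
Build the table (each entry = 1 + previous two):
  C(0) = 1
  C(1) = 1
  C(2) = 1 + 1 + 1 = 3
  C(3) = 1 + 3 + 1 = 5
  C(4) = 1 + 5 + 3 = 9
  C(5) = 1 + 9 + 5 = 15
  C(6) = 1 + 15 + 9 = 25
  C(7) = 1 + 25 + 15 = 41
  C(8) = 1 + 41 + 25 = 67
  C(9) = 1 + 67 + 41 = 109
  C(10) = 1 + 109 + 67 = 177
  C(11) = 1 + 177 + 109 = 287
  C(12) = 1 + 287 + 177 = 465
  C(13) = 1 + 465 + 287 = 753
  C(14) = 1 + 753 + 465 = 1219
  C(15) = 1 + 1219 + 753 = 1973
  C(16) = 1 + 1973 + 1219 = 3193
  C(17) = 1 + 3193 + 1973 = 5167
  C(18) = 1 + 5167 + 3193 = 8361
  C(19) = 1 + 8361 + 5167 = 13529
  C(20) = 1 + 13529 + 8361 = 21891
  C(21) = 1 + 21891 + 13529 = 35421
  C(22) = 1 + 35421 + 21891 = 57313
  C(23) = 1 + 57313 + 35421 = 92735
Total calls for fib(23) = 92735


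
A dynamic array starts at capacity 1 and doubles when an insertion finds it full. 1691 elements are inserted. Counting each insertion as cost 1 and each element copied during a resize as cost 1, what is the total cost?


n = 1691
Insertion costs: 1691
Resizes copy 1, 2, 4, ... up to the largest power of 2 that is <= n-1 = 1690, i.e. 1024.
Copy costs = 1 + 2 + 4 + 8 + 16 + 32 + 64 + 128 + 256 + 512 + 1024 = 2047
Total = 1691 + 2047 = 3738


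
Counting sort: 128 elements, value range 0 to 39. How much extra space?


n = 128 (output array)
k = 40 (count array for 40 distinct values)
Extra space = 128 + 40 = 168


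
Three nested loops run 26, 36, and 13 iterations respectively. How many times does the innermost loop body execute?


Loop 1 (outermost): 26 iterations
Loop 2 (middle): 36 iterations per outer
Loop 3 (innermost): 13 iterations per middle
Total = 26 * 36 * 13 = 12168


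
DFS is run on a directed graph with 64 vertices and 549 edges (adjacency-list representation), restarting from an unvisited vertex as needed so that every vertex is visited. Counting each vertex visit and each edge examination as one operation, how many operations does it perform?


A full DFS traversal processes each vertex exactly once (push/pop on stack).
Each directed edge is examined once.
V = 64, E = 549
V + E = 613


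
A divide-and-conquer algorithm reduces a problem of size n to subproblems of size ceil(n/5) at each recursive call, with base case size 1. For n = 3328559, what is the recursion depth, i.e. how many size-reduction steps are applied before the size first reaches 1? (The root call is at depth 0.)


Each step divides the size by 5 (rounding up); after k steps the size is ceil(n/5^k), which equals 1 exactly when 5^k >= n.
So the depth is the smallest k with 5^k >= 3328559, i.e. ceil(log_5(3328559)).
5^9 = 1953125 < 3328559 <= 9765625 = 5^10
Recursion depth = 10


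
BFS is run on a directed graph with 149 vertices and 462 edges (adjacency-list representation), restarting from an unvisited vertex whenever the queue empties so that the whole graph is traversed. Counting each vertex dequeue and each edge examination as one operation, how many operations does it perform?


A full BFS traversal dequeues each vertex exactly once and examines each directed edge exactly once.
V = 149 (vertex processing cost)
E = 462 (edge examination cost)
Total operations proportional to V + E = 149 + 462 = 611


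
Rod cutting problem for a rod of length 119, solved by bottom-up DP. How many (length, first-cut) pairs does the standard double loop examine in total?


For each subproblem length i = 1..119, the inner loop considers i possible first cuts.
Total = 1 + 2 + ... + 119
= 119*(119+1)/2
= 119*120/2 = 7140


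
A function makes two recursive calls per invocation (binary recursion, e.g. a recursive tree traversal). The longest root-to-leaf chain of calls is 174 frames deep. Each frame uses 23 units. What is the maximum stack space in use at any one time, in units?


Binary recursion: the two calls run one after the other, so only one root-to-leaf chain of frames is on the stack at a time.
Maximum depth (longest chain) = 174 frames
Each frame = 23 units
Max stack space = 174 * 23 = 4002


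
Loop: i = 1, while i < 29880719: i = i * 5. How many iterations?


i multiplies by 5 each step:
i = 1 -> 5 -> 25 -> 125 -> 625 -> 3125 -> 15625 -> 78125 -> 390625 -> 1953125 -> 9765625 -> 48828125 (stop)
Iterations = ceil(log_5(29880719)) = 11


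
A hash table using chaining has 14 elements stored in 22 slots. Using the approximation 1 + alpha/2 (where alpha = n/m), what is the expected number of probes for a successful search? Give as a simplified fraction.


Load factor alpha = n/m = 14/22
Expected probes = 1 + alpha/2 = 1 + 14/(2*22)
= 1 + 14/44
= 44/44 + 14/44
= 58/44
Simplify: 29/22


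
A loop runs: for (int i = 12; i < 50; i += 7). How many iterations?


Loop starts at i = 12, increments by 7, stops when i >= 50.
Number of iterations = ceil((50 - 12) / 7)
= ceil(38 / 7)
= 6


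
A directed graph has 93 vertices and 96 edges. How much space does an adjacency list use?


Adjacency list: one list head per vertex + one entry per edge
Vertex heads: 93
Edge entries: 96
Total = 93 + 96 = 189


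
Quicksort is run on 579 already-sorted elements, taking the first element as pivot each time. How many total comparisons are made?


Sum of comparisons per partition:
578 + 577 + ... + 1 + 0
= 579 * (579 - 1) / 2
= 579 * 578 / 2
= 167331


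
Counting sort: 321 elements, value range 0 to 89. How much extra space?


n = 321 (output array)
k = 90 (count array for 90 distinct values)
Extra space = 321 + 90 = 411


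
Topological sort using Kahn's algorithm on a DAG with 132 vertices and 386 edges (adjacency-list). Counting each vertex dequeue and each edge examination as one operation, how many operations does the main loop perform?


Kahn's algorithm:
  1. Compute in-degrees: O(V + E)
  2. Process queue: each vertex dequeued once (O(V))
     each edge examined once (O(E))
Total = V + E = 132 + 386 = 518


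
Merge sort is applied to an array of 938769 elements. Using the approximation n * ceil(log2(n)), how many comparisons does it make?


Merge sort divides the array into halves recursively.
Number of levels = ceil(log2(938769)) = 20
At each level, approximately n = 938769 comparisons are needed for merging.
Total comparisons ~ n * ceil(log2(n)) = 938769 * 20 = 18775380


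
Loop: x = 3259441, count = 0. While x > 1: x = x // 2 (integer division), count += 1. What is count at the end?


The variable x halves each step:
x = 3259441 -> 1629720 -> 814860 -> 407430 -> 203715 -> 101857 -> 50928 -> 25464 -> 12732 -> 6366 -> 3183 -> 1591 -> 795 -> 397 -> 198 -> 99 -> 49 -> 24 -> 12 -> 6 -> 3 -> 1
Number of halvings = floor(log2(3259441)) = 21


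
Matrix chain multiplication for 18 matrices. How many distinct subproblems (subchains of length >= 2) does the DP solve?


Subproblems are indexed by (i, j) where i < j.
Number of such pairs = n*(n-1)/2
= 18 * 17 / 2
= 153


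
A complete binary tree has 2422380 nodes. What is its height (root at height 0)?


In a complete binary tree, level k holds nodes 2^k .. 2^(k+1)-1 (1-indexed).
Height = floor(log2(n)) = floor(log2(2422380)) = 21
Check: 2^21 = 2097152 <= 2422380 < 4194304 = 2^22


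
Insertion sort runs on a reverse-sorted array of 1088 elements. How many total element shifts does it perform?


Sum of shifts = 1 + 2 + 3 + ... + 1087
= 1088 * 1087 / 2
= 1182656 / 2
= 591328


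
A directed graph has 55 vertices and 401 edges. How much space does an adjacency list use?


Adjacency list: one list head per vertex + one entry per edge
Vertex heads: 55
Edge entries: 401
Total = 55 + 401 = 456


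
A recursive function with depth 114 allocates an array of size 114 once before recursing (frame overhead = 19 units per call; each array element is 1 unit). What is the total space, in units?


Array allocation: 114 units (allocated once)
Stack frames: 114 deep * 19 per frame = 2166 units
Total = 114 + 2166 = 2280


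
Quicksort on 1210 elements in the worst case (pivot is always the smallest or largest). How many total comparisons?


In the worst case, each partition step picks the worst pivot:
  Partition 1: 1209 comparisons (n-1 elements to compare)
  Partition 2: 1208 comparisons
  Partition 3: 1207 comparisons
  Partition 4: 1206 comparisons
  Partition 5: 1205 comparisons
  ...
  Last partition: 0 comparisons
Total = (n-1) + (n-2) + ... + 1 + 0 = n*(n-1)/2
= 1210*1209/2 = 731445


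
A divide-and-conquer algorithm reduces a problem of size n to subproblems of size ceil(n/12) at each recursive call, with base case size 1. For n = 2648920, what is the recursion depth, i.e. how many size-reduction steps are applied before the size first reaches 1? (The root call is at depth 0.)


Each step divides the size by 12 (rounding up); after k steps the size is ceil(n/12^k), which equals 1 exactly when 12^k >= n.
So the depth is the smallest k with 12^k >= 2648920, i.e. ceil(log_12(2648920)).
12^5 = 248832 < 2648920 <= 2985984 = 12^6
Recursion depth = 6


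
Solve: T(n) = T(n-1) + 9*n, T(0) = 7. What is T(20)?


Expanding the recurrence:
T(20) = T(19) + 9*20
       = T(18) + 9*19 + 9*20
       ...
       = T(0) + 9*(1 + 2 + ... + 20)
       = 7 + 9 * 20*21/2
       = 7 + 9 * 210
       = 7 + 1890 = 1897


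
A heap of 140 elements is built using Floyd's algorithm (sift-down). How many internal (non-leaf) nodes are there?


Leaf nodes occupy roughly half the array.
Sift-down is called for each internal node, starting from the last one.
Internal nodes = floor(n/2) = floor(140/2) = 70


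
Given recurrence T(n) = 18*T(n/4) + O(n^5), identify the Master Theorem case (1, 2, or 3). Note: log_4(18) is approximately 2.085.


Master Theorem parameters: a=18, b=4, c=5
log_b(a) = 2.085
Compare b^c with a: 4^5 = 1024 > 18, so c > log_b(a).
Comparing c=5 vs log_b(a)=2.085:
5 > 2.085 => Case 3
Result: T(n) = O(n^5)
Master Theorem case = 3


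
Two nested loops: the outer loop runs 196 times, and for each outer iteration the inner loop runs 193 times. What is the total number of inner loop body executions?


Outer loop: 196 iterations
Inner loop: 193 iterations per outer iteration
Total = 196 * 193 = 37828


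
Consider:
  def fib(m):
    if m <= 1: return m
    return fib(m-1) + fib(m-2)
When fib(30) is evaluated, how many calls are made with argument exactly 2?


Let N(m) = number of times fib(m) is called while evaluating fib(30).
N(30) = 1 (the initial call).
N(29) = 1 (only fib(30) calls it).
For 1 <= m <= 28: fib(m) is called by fib(m+1) and fib(m+2), so
  N(m) = N(m+1) + N(m+2).
fib(0) is called only by fib(2), so N(0) = N(2).
Walk down from m=30:
  N(30)=1, N(29)=1, N(28)=2, N(27)=3, N(26)=5, N(25)=8, N(24)=13, N(23)=21, N(22)=34, N(21)=55, N(20)=89, N(19)=144, N(18)=233, N(17)=377, N(16)=610, N(15)=987, N(14)=1597, N(13)=2584, N(12)=4181, N(11)=6765, N(10)=10946, N(9)=17711, N(8)=28657, N(7)=46368, N(6)=75025, N(5)=121393, N(4)=196418, N(3)=317811, N(2)=514229
N(2) = 514229


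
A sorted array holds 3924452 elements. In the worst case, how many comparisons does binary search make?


Halving sequence: 3924452 -> 1962226 -> 981113 -> 490556 -> 245278 -> 122639 -> 61319 -> 30659 -> 15329 -> 7664 -> 3832 -> 1916 -> 958 -> 479 -> 239 -> 119 -> 59 -> 29 -> 14 -> 7 -> 3 -> 1
Number of halvings = 21
Max comparisons = 21 + 1 = 22
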